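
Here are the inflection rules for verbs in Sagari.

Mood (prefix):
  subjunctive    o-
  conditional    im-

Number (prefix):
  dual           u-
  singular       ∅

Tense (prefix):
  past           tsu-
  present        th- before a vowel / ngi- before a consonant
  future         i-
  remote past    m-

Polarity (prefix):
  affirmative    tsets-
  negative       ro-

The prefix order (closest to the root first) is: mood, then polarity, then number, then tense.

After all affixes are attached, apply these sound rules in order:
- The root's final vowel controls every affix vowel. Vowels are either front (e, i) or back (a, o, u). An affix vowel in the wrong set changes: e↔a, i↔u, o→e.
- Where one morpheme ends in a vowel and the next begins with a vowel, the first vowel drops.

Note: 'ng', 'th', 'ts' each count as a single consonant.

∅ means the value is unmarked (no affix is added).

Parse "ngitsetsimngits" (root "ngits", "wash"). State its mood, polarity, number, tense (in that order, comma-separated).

conditional, affirmative, singular, present

Segment: ngi-tsets-im-ngits.
mood: im- → conditional.
polarity: tsets- → affirmative.
number: ∅ → singular.
tense: th/ngi- → present.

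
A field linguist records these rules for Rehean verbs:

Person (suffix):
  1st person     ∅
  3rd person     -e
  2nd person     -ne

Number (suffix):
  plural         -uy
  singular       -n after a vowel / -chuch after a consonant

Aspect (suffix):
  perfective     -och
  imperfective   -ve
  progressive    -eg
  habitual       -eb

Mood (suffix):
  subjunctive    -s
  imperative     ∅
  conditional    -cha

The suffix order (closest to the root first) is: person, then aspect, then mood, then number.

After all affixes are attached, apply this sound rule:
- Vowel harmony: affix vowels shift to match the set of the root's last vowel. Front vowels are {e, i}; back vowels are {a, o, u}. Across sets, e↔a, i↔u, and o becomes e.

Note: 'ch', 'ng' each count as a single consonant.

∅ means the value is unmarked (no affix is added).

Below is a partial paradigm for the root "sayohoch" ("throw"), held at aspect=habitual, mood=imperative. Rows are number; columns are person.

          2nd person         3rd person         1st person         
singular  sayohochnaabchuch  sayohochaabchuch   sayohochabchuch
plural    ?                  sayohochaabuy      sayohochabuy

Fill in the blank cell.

sayohochnaabuy

Attach person 2nd person -ne → sayohochne.
Attach aspect habitual -eb → sayohochneeb.
mood = imperative: zero marking, form stays sayohochneeb.
Attach number plural -uy → sayohochneebuy.
Apply vowel harmony: sayohochneebuy → sayohochnaabuy.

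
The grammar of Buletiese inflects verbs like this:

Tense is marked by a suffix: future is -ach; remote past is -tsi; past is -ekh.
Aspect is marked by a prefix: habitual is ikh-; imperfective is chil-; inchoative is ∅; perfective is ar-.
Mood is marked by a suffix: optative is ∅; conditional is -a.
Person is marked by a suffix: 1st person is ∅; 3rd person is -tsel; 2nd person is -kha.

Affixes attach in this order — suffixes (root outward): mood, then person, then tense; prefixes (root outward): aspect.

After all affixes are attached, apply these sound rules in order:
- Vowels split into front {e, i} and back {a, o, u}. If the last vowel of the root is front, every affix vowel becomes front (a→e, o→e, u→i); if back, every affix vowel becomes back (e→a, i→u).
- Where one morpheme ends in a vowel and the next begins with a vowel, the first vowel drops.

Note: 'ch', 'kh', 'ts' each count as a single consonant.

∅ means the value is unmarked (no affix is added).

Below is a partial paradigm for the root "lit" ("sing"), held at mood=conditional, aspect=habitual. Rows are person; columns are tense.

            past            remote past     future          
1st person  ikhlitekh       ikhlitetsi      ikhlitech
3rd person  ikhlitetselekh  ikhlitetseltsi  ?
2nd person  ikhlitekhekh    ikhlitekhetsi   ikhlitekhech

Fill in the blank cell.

ikhlitetselech

Attach mood conditional -a → lita.
Attach person 3rd person -tsel → litatsel.
Attach tense future -ach → litatselach.
Attach aspect habitual ikh- → ikhlitatselach.
Apply vowel harmony: ikhlitatselach → ikhlitetselech.
Vowel deletion: no change.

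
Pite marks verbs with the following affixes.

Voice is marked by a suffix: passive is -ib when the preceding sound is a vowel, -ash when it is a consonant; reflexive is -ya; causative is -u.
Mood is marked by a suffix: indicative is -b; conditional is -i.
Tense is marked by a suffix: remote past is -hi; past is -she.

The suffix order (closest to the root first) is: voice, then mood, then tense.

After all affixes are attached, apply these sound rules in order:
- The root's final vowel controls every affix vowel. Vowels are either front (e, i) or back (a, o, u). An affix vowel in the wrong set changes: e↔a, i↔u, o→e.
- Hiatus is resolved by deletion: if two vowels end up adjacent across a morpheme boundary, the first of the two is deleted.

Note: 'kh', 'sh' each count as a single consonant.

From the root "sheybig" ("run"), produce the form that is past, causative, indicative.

Attach voice causative -u → sheybigu.
Attach mood indicative -b → sheybigub.
Attach tense past -she → sheybigubshe.
Apply vowel harmony: sheybigubshe → sheybigibshe.
Vowel deletion: no change.

sheybigibshe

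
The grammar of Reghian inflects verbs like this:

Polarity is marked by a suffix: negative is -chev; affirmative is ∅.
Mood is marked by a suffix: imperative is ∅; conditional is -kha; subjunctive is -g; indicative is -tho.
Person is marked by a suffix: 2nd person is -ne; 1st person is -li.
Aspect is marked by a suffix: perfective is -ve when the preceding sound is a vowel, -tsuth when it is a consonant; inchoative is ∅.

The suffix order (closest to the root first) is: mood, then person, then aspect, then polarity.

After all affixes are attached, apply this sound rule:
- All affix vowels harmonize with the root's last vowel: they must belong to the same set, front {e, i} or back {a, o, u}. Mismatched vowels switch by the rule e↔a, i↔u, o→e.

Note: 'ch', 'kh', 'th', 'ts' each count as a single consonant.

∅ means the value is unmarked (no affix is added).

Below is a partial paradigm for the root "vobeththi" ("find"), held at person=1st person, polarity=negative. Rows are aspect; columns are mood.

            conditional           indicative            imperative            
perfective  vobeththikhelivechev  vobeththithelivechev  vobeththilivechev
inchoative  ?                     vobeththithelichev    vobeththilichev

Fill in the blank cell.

vobeththikhelichev

Attach mood conditional -kha → vobeththikha.
Attach person 1st person -li → vobeththikhali.
aspect = inchoative: zero marking, form stays vobeththikhali.
Attach polarity negative -chev → vobeththikhalichev.
Apply vowel harmony: vobeththikhalichev → vobeththikhelichev.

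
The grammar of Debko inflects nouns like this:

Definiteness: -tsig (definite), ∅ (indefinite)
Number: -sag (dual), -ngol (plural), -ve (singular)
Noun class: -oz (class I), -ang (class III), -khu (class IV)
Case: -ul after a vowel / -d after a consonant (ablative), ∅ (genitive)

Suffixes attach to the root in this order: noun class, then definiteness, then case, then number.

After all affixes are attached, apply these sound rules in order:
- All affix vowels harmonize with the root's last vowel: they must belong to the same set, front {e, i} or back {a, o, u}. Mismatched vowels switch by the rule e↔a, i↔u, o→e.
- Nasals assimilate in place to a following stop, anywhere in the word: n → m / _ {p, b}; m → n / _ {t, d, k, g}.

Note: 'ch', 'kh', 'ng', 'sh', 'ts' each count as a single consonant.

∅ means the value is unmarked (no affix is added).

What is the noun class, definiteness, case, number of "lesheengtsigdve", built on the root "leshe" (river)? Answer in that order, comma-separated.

Segment: leshe-ang-tsig-d-ve.
noun class: -ang → class III.
definiteness: -tsig → definite.
case: -ul/d → ablative.
number: -ve → singular.

class III, definite, ablative, singular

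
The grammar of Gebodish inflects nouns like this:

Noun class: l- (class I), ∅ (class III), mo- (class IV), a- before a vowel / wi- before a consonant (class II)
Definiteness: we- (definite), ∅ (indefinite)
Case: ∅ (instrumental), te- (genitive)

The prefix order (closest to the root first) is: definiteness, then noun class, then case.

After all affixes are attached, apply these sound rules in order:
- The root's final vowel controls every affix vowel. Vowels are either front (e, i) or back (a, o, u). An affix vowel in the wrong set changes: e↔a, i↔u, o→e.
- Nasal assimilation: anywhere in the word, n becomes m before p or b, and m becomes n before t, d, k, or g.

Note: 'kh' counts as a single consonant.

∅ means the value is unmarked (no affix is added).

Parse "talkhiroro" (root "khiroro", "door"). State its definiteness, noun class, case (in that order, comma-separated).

indefinite, class I, genitive

Segment: te-l-khiroro.
definiteness: ∅ → indefinite.
noun class: l- → class I.
case: te- → genitive.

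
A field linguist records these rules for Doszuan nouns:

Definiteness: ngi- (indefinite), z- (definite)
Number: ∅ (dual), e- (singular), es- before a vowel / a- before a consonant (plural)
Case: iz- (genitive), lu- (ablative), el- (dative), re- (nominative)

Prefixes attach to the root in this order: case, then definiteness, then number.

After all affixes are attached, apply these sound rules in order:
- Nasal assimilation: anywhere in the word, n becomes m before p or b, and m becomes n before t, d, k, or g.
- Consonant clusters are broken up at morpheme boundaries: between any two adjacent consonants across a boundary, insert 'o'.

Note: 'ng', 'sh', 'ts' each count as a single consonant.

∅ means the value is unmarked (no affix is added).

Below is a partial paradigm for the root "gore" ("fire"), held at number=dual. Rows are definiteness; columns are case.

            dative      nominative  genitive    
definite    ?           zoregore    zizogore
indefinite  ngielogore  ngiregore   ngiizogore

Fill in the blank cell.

zelogore

Attach case dative el- → elgore.
Attach definiteness definite z- → zelgore.
number = dual: zero marking, form stays zelgore.
Nasal assimilation: no change.
Apply epenthesis: zelgore → zelogore.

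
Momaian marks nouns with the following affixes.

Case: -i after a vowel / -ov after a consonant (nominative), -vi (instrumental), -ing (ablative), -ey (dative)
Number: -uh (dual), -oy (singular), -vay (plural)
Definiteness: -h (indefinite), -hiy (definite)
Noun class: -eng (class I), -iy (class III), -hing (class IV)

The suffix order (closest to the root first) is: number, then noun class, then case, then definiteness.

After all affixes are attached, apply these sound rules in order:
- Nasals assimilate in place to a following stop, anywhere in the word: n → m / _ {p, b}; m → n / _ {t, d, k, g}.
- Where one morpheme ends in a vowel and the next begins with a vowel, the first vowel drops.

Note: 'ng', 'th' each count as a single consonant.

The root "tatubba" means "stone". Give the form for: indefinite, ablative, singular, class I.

tatubboyengingh

Attach number singular -oy → tatubbaoy.
Attach noun class class I -eng → tatubbaoyeng.
Attach case ablative -ing → tatubbaoyenging.
Attach definiteness indefinite -h → tatubbaoyengingh.
Nasal assimilation: no change.
Apply vowel deletion: tatubbaoyengingh → tatubboyengingh.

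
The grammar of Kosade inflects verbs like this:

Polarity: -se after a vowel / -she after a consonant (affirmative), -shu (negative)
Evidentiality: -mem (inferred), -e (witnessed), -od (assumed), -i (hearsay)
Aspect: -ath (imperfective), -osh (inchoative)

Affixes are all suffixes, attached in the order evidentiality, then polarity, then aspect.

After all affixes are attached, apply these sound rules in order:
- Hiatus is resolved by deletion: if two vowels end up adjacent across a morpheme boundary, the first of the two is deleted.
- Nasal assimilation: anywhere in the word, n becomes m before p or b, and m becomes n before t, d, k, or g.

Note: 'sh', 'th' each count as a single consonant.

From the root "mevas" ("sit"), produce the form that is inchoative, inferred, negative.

Attach evidentiality inferred -mem → mevasmem.
Attach polarity negative -shu → mevasmemshu.
Attach aspect inchoative -osh → mevasmemshuosh.
Apply vowel deletion: mevasmemshuosh → mevasmemshosh.
Nasal assimilation: no change.

mevasmemshosh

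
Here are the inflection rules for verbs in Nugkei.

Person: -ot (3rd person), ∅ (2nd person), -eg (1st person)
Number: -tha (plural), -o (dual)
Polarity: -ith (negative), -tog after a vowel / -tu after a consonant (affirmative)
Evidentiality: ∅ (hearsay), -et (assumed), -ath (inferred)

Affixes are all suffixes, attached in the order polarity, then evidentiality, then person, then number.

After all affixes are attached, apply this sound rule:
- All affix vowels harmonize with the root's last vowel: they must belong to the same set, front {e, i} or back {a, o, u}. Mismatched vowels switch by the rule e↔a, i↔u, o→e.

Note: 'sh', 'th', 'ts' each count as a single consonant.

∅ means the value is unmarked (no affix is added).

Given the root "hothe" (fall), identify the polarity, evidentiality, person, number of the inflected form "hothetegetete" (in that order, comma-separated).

affirmative, assumed, 3rd person, dual

Segment: hothe-tog-et-ot-o.
polarity: -tog/tu → affirmative.
evidentiality: -et → assumed.
person: -ot → 3rd person.
number: -o → dual.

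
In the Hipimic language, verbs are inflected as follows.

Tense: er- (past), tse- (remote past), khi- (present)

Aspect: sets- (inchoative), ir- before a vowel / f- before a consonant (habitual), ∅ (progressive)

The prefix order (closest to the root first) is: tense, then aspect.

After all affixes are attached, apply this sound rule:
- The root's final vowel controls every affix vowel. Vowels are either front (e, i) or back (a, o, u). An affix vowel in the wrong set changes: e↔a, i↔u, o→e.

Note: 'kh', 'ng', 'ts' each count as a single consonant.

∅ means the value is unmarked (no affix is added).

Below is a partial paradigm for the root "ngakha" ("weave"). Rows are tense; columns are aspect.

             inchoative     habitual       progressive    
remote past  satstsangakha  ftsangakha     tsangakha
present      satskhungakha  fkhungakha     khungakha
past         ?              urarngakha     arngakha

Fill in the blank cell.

satsarngakha

Attach tense past er- → erngakha.
Attach aspect inchoative sets- → setserngakha.
Apply vowel harmony: setserngakha → satsarngakha.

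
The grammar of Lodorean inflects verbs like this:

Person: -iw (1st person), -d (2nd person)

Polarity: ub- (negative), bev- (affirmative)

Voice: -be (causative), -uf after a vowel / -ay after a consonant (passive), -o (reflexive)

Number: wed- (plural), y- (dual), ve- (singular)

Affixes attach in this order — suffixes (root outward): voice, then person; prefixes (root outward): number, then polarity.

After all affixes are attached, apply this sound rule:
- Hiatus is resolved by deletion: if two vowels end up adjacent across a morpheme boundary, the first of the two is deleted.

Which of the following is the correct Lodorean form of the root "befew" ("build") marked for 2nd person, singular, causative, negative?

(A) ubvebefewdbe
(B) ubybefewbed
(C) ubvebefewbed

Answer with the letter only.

Attach voice causative -be → befewbe.
Attach number singular ve- → vebefewbe.
Attach person 2nd person -d → vebefewbed.
Attach polarity negative ub- → ubvebefewbed.
Vowel deletion: no change.
So the correct form is ubvebefewbed, option (C).
(B) ubybefewbed is wrong: it uses dual instead of singular for number.
(A) ubvebefewdbe is wrong: it has the affixes in the wrong order.

C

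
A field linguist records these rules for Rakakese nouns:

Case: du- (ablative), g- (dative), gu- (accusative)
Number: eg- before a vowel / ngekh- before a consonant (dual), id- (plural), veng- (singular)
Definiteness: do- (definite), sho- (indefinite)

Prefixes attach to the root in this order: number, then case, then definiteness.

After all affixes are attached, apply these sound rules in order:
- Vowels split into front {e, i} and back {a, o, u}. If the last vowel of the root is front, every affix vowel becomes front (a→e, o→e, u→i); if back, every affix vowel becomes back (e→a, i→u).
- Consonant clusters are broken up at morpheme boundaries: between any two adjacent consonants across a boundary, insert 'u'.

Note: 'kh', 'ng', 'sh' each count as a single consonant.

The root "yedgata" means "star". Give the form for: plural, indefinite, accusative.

shoguuduyedgata

Attach number plural id- → idyedgata.
Attach case accusative gu- → guidyedgata.
Attach definiteness indefinite sho- → shoguidyedgata.
Apply vowel harmony: shoguidyedgata → shoguudyedgata.
Apply epenthesis: shoguudyedgata → shoguuduyedgata.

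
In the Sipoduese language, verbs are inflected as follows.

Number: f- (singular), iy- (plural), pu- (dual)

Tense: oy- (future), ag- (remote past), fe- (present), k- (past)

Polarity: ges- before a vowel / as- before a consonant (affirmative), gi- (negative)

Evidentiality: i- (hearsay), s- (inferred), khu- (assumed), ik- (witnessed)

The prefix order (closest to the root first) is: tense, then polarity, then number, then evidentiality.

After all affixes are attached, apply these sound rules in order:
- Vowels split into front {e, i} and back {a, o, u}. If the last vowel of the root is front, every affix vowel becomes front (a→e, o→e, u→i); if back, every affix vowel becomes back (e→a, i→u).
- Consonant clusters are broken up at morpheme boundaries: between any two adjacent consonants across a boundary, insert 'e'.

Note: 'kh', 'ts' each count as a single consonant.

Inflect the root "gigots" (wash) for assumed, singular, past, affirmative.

Attach tense past k- → kgigots.
Attach polarity affirmative as- (before consonant 'k') → askgigots.
Attach number singular f- → faskgigots.
Attach evidentiality assumed khu- → khufaskgigots.
Vowel harmony: no change.
Apply epenthesis: khufaskgigots → khufasekegigots.

khufasekegigots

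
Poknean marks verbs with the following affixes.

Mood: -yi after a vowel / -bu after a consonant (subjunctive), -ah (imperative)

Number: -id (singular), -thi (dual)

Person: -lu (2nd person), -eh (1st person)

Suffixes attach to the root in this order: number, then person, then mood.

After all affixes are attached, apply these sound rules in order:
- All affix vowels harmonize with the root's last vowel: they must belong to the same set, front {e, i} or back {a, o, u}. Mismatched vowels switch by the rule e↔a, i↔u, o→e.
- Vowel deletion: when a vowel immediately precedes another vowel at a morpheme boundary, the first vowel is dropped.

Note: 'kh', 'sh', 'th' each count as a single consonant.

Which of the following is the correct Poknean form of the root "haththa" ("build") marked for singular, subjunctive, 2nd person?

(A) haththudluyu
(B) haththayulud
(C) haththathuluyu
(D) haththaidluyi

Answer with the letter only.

Attach number singular -id → haththaid.
Attach person 2nd person -lu → haththaidlu.
Attach mood subjunctive -yi (after vowel 'u') → haththaidluyi.
Apply vowel harmony: haththaidluyi → haththaudluyu.
Apply vowel deletion: haththaudluyu → haththudluyu.
So the correct form is haththudluyu, option (A).
(C) haththathuluyu is wrong: it uses dual instead of singular for number.
(D) haththaidluyi is wrong: it fails to apply the sound rule(s).
(B) haththayulud is wrong: it has the affixes in the wrong order.

A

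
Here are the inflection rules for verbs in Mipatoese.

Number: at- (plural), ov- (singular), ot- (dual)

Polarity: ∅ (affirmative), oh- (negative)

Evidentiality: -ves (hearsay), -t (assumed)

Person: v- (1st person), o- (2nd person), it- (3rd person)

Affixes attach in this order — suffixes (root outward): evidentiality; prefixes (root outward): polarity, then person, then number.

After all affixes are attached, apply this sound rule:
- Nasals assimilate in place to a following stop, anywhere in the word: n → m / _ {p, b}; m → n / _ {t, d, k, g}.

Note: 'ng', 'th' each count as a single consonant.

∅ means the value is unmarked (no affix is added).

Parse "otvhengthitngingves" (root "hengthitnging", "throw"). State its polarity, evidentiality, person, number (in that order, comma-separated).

affirmative, hearsay, 1st person, dual

Segment: ot-v-hengthitnging-ves.
polarity: ∅ → affirmative.
evidentiality: -ves → hearsay.
person: v- → 1st person.
number: ot- → dual.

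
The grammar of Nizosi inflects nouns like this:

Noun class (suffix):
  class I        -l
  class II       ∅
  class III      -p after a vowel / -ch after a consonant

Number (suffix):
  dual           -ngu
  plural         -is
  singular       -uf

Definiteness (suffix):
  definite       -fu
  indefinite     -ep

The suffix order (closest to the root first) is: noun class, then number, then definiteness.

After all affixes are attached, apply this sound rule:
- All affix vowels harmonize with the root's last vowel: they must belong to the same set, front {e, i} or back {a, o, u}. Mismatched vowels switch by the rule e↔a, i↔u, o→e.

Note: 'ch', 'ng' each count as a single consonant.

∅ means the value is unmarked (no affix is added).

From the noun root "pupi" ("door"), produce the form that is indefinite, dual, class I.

Attach noun class class I -l → pupil.
Attach number dual -ngu → pupilngu.
Attach definiteness indefinite -ep → pupilnguep.
Apply vowel harmony: pupilnguep → pupilngiep.

pupilngiep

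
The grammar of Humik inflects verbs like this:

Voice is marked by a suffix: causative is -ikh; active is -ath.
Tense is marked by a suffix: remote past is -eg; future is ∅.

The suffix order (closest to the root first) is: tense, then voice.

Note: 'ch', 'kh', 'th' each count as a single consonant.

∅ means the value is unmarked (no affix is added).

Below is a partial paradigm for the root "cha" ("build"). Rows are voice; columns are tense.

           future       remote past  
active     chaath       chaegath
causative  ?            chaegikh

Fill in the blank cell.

chaikh

tense = future: zero marking, form stays cha.
Attach voice causative -ikh → chaikh.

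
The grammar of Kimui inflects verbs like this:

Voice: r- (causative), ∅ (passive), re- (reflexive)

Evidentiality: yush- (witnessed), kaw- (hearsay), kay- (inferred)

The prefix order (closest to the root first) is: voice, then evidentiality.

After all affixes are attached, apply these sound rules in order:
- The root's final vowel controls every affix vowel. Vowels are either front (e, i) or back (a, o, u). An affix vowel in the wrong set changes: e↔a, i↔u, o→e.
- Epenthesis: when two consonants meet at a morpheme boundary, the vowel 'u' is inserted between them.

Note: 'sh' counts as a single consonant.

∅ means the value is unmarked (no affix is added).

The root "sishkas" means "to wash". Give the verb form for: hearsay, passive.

voice = passive: zero marking, form stays sishkas.
Attach evidentiality hearsay kaw- → kawsishkas.
Vowel harmony: no change.
Apply epenthesis: kawsishkas → kawusishkas.

kawusishkas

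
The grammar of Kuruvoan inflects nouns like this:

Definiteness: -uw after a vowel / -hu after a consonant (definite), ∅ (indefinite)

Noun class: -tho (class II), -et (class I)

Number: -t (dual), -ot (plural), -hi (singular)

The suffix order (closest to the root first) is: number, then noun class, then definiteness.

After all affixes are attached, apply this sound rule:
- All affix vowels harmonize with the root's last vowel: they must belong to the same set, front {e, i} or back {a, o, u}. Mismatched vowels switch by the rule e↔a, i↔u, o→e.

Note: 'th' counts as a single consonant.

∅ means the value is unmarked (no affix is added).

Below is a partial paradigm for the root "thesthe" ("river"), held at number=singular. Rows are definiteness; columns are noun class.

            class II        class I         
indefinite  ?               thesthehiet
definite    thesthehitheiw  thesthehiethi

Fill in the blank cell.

thesthehithe

Attach number singular -hi → thesthehi.
Attach noun class class II -tho → thesthehitho.
definiteness = indefinite: zero marking, form stays thesthehitho.
Apply vowel harmony: thesthehitho → thesthehithe.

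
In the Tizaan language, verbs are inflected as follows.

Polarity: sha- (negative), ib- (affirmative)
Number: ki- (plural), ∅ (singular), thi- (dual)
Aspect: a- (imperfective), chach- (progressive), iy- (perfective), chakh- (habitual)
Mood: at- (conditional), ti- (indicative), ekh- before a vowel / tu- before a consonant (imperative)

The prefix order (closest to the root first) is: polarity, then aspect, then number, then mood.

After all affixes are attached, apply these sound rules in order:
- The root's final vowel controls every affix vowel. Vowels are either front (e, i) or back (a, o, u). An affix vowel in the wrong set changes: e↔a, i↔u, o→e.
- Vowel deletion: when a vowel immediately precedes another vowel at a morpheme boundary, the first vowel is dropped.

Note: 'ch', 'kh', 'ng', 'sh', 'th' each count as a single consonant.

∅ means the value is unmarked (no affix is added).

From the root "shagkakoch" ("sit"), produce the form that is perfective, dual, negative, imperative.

tuthuyshashagkakoch

Attach polarity negative sha- → shashagkakoch.
Attach aspect perfective iy- → iyshashagkakoch.
Attach number dual thi- → thiiyshashagkakoch.
Attach mood imperative tu- (before consonant 'th') → tuthiiyshashagkakoch.
Apply vowel harmony: tuthiiyshashagkakoch → tuthuuyshashagkakoch.
Apply vowel deletion: tuthuuyshashagkakoch → tuthuyshashagkakoch.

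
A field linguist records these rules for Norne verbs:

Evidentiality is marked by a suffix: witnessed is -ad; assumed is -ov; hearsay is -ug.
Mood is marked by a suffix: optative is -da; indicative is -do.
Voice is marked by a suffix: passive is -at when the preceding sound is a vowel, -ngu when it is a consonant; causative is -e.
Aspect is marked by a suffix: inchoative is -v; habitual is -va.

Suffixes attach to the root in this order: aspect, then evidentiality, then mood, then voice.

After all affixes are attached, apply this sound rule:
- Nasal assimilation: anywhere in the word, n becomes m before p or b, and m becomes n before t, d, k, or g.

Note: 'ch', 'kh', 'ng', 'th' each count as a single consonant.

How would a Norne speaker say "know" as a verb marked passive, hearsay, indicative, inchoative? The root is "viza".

vizavugdoat

Attach aspect inchoative -v → vizav.
Attach evidentiality hearsay -ug → vizavug.
Attach mood indicative -do → vizavugdo.
Attach voice passive -at (after vowel 'o') → vizavugdoat.
Nasal assimilation: no change.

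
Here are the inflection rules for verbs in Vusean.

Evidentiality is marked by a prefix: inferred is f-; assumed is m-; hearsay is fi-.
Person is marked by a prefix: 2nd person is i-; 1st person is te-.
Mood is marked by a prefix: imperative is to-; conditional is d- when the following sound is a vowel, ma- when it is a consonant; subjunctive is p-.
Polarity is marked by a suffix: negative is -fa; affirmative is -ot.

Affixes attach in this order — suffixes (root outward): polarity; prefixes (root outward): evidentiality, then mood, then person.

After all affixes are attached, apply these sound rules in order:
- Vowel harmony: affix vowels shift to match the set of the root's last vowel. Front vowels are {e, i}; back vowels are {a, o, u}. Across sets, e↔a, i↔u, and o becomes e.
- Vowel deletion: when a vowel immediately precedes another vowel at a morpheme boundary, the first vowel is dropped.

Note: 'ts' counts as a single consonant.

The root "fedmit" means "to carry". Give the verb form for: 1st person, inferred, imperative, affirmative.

teteffedmitet

Attach polarity affirmative -ot → fedmitot.
Attach evidentiality inferred f- → ffedmitot.
Attach mood imperative to- → toffedmitot.
Attach person 1st person te- → tetoffedmitot.
Apply vowel harmony: tetoffedmitot → teteffedmitet.
Vowel deletion: no change.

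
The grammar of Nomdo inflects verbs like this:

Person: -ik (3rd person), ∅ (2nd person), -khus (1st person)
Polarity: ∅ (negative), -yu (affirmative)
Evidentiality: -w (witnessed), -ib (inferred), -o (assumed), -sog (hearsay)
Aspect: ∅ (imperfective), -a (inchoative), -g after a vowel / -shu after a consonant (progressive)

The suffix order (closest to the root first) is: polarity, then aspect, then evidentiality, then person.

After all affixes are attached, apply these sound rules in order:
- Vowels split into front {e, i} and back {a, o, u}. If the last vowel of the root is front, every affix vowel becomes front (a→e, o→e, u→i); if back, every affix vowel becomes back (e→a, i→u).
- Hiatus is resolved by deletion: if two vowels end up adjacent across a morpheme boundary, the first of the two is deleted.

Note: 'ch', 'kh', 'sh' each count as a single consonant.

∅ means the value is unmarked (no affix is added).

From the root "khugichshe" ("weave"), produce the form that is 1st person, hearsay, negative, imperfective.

khugichshesegkhis

polarity = negative: zero marking, form stays khugichshe.
aspect = imperfective: zero marking, form stays khugichshe.
Attach evidentiality hearsay -sog → khugichshesog.
Attach person 1st person -khus → khugichshesogkhus.
Apply vowel harmony: khugichshesogkhus → khugichshesegkhis.
Vowel deletion: no change.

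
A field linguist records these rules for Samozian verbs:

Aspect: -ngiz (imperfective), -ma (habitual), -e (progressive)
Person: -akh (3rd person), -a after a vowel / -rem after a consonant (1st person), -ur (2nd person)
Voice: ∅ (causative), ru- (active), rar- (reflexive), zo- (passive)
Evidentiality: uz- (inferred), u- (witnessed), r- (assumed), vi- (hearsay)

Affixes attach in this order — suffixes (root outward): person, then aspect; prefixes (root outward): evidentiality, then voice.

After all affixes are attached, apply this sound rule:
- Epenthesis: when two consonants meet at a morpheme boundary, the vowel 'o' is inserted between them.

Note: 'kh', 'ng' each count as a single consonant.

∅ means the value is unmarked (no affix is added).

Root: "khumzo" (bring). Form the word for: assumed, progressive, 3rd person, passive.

zorokhumzoakhe

Attach evidentiality assumed r- → rkhumzo.
Attach person 3rd person -akh → rkhumzoakh.
Attach voice passive zo- → zorkhumzoakh.
Attach aspect progressive -e → zorkhumzoakhe.
Apply epenthesis: zorkhumzoakhe → zorokhumzoakhe.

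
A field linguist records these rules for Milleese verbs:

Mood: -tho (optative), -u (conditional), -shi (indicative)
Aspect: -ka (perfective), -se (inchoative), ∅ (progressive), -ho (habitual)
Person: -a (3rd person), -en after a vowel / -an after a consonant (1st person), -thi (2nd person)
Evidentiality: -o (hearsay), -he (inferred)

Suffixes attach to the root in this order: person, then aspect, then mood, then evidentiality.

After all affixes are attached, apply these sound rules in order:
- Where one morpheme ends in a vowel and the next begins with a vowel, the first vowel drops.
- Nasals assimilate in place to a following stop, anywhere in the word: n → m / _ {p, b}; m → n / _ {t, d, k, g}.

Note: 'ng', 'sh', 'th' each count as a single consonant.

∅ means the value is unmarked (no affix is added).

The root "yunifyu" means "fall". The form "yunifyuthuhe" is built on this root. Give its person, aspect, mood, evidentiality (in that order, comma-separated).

2nd person, progressive, conditional, inferred

Segment: yunifyu-thi-u-he.
person: -thi → 2nd person.
aspect: ∅ → progressive.
mood: -u → conditional.
evidentiality: -he → inferred.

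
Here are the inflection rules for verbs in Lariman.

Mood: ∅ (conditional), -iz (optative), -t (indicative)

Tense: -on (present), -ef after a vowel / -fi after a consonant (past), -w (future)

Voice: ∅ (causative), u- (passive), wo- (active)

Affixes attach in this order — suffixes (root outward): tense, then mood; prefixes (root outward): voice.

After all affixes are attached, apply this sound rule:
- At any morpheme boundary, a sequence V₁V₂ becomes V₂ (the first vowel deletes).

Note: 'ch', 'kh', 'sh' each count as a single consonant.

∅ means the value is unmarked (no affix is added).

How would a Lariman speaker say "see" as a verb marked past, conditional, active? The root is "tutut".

Attach tense past -fi (after consonant 't') → tututfi.
Attach voice active wo- → wotututfi.
mood = conditional: zero marking, form stays wotututfi.
Vowel deletion: no change.

wotututfi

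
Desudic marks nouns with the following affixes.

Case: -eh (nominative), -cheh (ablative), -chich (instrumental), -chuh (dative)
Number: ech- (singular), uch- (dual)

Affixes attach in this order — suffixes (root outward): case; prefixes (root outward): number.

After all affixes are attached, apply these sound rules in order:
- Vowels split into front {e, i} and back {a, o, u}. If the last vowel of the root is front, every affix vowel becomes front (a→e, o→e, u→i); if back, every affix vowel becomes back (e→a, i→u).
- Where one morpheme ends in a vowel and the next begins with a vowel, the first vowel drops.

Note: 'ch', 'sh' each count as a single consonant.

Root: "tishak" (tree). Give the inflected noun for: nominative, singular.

Attach case nominative -eh → tishakeh.
Attach number singular ech- → echtishakeh.
Apply vowel harmony: echtishakeh → achtishakah.
Vowel deletion: no change.

achtishakah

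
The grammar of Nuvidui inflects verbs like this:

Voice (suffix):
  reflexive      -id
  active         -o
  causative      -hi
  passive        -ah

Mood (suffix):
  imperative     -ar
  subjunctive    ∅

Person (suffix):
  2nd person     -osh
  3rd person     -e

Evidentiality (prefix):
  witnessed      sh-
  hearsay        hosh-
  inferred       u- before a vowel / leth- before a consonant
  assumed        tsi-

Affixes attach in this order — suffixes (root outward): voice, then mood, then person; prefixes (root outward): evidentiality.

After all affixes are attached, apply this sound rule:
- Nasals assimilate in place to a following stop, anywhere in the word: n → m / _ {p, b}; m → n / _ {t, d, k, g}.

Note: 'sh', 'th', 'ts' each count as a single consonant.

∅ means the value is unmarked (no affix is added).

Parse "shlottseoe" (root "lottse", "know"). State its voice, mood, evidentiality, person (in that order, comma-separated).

active, subjunctive, witnessed, 3rd person

Segment: sh-lottse-o-e.
voice: -o → active.
mood: ∅ → subjunctive.
evidentiality: sh- → witnessed.
person: -e → 3rd person.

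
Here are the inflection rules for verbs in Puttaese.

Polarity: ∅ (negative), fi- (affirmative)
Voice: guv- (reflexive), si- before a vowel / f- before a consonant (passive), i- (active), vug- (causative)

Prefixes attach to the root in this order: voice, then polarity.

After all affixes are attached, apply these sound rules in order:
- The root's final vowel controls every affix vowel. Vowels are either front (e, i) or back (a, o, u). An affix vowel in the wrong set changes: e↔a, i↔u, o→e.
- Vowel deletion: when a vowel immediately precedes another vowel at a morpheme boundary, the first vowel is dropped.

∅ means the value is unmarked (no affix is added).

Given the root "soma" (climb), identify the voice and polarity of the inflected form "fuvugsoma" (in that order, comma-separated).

causative, affirmative

Segment: fi-vug-soma.
voice: vug- → causative.
polarity: fi- → affirmative.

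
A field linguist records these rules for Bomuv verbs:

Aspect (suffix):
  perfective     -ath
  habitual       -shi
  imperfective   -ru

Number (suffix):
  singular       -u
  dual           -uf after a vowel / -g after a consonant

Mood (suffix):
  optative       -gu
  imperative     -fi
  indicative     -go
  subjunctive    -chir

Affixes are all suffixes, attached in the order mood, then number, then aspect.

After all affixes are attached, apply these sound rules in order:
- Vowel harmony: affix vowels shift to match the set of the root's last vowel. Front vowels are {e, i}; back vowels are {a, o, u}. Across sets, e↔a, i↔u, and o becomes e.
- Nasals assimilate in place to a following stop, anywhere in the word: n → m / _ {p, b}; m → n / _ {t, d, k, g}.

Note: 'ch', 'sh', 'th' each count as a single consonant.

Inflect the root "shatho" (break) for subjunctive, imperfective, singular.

Attach mood subjunctive -chir → shathochir.
Attach number singular -u → shathochiru.
Attach aspect imperfective -ru → shathochiruru.
Apply vowel harmony: shathochiruru → shathochururu.
Nasal assimilation: no change.

shathochururu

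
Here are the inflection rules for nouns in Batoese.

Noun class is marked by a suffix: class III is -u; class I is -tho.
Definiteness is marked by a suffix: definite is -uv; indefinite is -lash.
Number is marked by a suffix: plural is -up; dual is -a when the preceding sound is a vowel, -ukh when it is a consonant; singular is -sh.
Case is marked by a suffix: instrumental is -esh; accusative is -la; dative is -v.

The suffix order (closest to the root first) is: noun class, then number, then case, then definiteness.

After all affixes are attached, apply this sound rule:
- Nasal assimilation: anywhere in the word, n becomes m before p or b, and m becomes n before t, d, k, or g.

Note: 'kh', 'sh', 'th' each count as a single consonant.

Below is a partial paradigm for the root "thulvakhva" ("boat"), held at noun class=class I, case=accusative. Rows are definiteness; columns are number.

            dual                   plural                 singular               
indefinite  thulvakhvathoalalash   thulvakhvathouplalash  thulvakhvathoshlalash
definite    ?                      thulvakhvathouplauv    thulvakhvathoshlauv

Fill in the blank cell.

thulvakhvathoalauv

Attach noun class class I -tho → thulvakhvatho.
Attach number dual -a (after vowel 'o') → thulvakhvathoa.
Attach case accusative -la → thulvakhvathoala.
Attach definiteness definite -uv → thulvakhvathoalauv.
Nasal assimilation: no change.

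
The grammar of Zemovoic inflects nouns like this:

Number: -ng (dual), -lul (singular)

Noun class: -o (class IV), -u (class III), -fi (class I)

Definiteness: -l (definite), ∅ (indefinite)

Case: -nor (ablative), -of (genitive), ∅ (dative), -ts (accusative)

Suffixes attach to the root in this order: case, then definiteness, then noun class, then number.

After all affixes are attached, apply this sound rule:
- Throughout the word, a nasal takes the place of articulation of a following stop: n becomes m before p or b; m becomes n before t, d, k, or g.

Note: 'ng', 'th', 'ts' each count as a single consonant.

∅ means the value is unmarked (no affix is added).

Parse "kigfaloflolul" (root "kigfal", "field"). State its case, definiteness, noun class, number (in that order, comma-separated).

genitive, definite, class IV, singular

Segment: kigfal-of-l-o-lul.
case: -of → genitive.
definiteness: -l → definite.
noun class: -o → class IV.
number: -lul → singular.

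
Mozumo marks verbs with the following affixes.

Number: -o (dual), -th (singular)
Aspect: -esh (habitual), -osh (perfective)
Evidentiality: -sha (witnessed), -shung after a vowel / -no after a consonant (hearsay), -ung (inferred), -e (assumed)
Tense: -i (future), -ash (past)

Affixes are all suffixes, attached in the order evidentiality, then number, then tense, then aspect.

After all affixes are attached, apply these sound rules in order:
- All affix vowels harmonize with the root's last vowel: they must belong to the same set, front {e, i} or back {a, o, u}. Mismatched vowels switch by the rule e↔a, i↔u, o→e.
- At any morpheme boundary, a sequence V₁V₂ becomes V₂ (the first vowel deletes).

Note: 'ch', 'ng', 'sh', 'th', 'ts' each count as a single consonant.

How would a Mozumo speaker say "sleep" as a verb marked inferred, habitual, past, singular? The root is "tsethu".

Attach evidentiality inferred -ung → tsethuung.
Attach number singular -th → tsethuungth.
Attach tense past -ash → tsethuungthash.
Attach aspect habitual -esh → tsethuungthashesh.
Apply vowel harmony: tsethuungthashesh → tsethuungthashash.
Apply vowel deletion: tsethuungthashash → tsethungthashash.

tsethungthashash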